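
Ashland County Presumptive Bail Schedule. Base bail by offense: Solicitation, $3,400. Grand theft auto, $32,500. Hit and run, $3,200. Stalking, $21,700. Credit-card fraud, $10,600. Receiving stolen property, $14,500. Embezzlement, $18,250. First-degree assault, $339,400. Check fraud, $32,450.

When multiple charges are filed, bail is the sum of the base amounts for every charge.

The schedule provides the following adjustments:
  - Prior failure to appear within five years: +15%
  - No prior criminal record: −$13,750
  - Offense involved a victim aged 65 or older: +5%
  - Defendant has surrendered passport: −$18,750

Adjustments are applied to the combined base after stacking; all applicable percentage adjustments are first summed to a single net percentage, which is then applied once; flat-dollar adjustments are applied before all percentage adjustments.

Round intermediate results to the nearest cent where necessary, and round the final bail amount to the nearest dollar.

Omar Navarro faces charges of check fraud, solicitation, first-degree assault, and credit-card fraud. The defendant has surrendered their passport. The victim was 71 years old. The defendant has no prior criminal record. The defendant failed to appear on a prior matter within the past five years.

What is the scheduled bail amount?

$424,020

Base amounts from the schedule: check fraud $32,450; solicitation $3,400; first-degree assault $339,400; credit-card fraud $10,600.
Stacking rule: sum of all bases. $32,450 + $3,400 + $339,400 + $10,600 = $385,850.
No prior criminal record (−$13,750 flat): $385,850 − $13,750 = $372,100.
Defendant has surrendered passport (−$18,750 flat): $372,100 − $18,750 = $353,350.
Net percentage adjustment: +15% +5% = +20%. $353,350 × 1.2 = $424,020.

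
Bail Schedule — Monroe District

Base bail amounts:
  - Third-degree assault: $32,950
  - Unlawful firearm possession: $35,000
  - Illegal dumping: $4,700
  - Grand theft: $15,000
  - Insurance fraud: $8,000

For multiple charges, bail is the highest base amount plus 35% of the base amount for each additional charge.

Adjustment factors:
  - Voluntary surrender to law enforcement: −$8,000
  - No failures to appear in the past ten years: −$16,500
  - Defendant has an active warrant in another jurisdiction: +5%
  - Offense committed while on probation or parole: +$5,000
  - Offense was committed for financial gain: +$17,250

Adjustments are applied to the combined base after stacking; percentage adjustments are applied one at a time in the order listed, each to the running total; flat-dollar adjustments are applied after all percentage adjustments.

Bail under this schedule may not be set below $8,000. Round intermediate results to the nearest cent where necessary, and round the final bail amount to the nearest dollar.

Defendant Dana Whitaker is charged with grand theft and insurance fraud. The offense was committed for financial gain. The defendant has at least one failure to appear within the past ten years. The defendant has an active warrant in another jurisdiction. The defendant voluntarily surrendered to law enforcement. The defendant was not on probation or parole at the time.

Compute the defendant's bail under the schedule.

Base amounts from the schedule: grand theft $15,000; insurance fraud $8,000.
Stacking rule: highest base plus 35% of each additional charge. Highest is grand theft at $15,000. Additional: $8,000 × 35% = $2,800. Combined base = $15,000 + $2,800 = $17,800.
Defendant has an active warrant in another jurisdiction (+5%): $17,800 × 1.05 = $18,690.
Voluntary surrender to law enforcement (−$8,000 flat): $18,690 − $8,000 = $10,690.
Offense was committed for financial gain (+$17,250 flat): $10,690 + $17,250 = $27,940.
$27,940 is at or above the $8,000 minimum.

$27,940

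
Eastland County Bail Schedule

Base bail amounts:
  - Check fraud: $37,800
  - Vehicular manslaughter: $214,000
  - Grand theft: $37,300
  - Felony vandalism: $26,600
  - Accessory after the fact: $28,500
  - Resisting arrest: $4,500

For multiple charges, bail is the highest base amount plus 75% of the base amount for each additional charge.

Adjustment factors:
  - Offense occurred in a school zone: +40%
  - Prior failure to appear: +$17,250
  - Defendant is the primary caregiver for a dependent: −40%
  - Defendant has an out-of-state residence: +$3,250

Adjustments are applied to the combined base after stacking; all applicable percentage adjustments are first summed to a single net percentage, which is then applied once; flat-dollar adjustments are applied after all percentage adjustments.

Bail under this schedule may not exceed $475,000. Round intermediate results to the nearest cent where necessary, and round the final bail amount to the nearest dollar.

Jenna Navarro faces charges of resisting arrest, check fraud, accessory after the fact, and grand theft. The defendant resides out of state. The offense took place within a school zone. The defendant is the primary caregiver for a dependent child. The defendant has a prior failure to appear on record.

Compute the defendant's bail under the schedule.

$111,025

Base amounts from the schedule: resisting arrest $4,500; check fraud $37,800; accessory after the fact $28,500; grand theft $37,300.
Stacking rule: highest base plus 75% of each additional charge. Highest is check fraud at $37,800. Additional: $4,500 × 75% = $3,375; $28,500 × 75% = $21,375; $37,300 × 75% = $27,975. Combined base = $37,800 + $52,725 = $90,525.
Net percentage adjustment: +40% −40% = +0%. $90,525 × 1 = $90,525.
Prior failure to appear (+$17,250 flat): $90,525 + $17,250 = $107,775.
Defendant has an out-of-state residence (+$3,250 flat): $107,775 + $3,250 = $111,025.
$111,025 is within the $475,000 maximum.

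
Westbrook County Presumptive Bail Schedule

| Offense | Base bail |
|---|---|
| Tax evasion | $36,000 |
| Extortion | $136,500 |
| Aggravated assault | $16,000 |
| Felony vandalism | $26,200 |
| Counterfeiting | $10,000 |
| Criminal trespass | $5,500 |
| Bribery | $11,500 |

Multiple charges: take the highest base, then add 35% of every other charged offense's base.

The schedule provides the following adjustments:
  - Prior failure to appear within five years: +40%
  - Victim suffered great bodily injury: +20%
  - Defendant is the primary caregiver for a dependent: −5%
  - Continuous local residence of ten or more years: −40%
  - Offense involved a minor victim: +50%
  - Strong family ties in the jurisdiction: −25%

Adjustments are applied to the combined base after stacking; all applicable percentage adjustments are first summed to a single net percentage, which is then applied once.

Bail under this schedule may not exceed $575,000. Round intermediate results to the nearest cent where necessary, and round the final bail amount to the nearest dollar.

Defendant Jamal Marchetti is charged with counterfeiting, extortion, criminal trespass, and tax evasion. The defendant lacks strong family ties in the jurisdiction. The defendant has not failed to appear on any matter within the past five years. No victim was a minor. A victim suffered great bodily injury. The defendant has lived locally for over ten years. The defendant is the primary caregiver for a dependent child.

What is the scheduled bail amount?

$115,894

Base amounts from the schedule: counterfeiting $10,000; extortion $136,500; criminal trespass $5,500; tax evasion $36,000.
Stacking rule: highest base plus 35% of each additional charge. Highest is extortion at $136,500. Additional: $10,000 × 35% = $3,500; $5,500 × 35% = $1,925; $36,000 × 35% = $12,600. Combined base = $136,500 + $18,025 = $154,525.
Net percentage adjustment: +20% −5% −40% = −25%. $154,525 × 0.75 = $115,893.75.
$115,893.75 is within the $575,000 maximum.
Rounded to the nearest dollar: $115,894.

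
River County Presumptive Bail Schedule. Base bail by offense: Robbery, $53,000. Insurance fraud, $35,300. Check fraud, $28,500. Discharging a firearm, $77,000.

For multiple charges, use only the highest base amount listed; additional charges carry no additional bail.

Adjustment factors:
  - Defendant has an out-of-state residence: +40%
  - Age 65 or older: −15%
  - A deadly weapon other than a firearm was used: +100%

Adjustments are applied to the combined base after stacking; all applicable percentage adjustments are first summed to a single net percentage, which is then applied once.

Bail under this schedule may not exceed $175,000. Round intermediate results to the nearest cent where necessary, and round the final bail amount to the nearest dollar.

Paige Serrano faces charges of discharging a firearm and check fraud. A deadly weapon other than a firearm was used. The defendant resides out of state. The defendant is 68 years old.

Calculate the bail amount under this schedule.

$173,250

Base amounts from the schedule: discharging a firearm $77,000; check fraud $28,500.
Stacking rule: use the highest base only. Highest is discharging a firearm at $77,000. Combined base = $77,000.
Net percentage adjustment: +40% −15% +100% = +125%. $77,000 × 2.25 = $173,250.
$173,250 is within the $175,000 maximum.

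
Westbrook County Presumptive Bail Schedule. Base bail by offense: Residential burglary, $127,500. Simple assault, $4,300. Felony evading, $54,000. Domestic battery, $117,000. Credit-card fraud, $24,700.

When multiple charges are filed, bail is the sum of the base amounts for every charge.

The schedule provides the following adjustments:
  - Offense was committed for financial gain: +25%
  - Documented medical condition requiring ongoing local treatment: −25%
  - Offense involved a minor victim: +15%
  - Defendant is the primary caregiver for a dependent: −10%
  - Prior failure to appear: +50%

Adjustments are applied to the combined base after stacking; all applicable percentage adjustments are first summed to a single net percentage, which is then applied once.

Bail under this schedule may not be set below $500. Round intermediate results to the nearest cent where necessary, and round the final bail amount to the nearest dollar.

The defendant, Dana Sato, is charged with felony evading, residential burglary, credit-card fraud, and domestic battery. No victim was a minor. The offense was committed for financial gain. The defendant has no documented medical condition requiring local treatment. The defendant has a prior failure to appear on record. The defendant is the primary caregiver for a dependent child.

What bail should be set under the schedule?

Base amounts from the schedule: felony evading $54,000; residential burglary $127,500; credit-card fraud $24,700; domestic battery $117,000.
Stacking rule: sum of all bases. $54,000 + $127,500 + $24,700 + $117,000 = $323,200.
Net percentage adjustment: +25% −10% +50% = +65%. $323,200 × 1.65 = $533,280.
$533,280 is at or above the $500 minimum.

$533,280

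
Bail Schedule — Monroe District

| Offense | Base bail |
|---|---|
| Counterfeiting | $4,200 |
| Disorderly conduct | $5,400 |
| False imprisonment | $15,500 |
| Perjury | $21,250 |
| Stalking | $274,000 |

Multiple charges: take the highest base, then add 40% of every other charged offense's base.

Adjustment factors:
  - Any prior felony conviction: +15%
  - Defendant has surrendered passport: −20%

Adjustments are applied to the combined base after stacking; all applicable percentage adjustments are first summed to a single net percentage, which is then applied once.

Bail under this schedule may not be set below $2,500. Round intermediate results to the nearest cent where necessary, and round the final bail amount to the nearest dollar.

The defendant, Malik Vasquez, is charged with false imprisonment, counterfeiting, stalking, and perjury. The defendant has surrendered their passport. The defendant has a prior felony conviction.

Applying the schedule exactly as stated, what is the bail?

$275,861

Base amounts from the schedule: false imprisonment $15,500; counterfeiting $4,200; stalking $274,000; perjury $21,250.
Stacking rule: highest base plus 40% of each additional charge. Highest is stalking at $274,000. Additional: $15,500 × 40% = $6,200; $4,200 × 40% = $1,680; $21,250 × 40% = $8,500. Combined base = $274,000 + $16,380 = $290,380.
Net percentage adjustment: +15% −20% = −5%. $290,380 × 0.95 = $275,861.
$275,861 is at or above the $2,500 minimum.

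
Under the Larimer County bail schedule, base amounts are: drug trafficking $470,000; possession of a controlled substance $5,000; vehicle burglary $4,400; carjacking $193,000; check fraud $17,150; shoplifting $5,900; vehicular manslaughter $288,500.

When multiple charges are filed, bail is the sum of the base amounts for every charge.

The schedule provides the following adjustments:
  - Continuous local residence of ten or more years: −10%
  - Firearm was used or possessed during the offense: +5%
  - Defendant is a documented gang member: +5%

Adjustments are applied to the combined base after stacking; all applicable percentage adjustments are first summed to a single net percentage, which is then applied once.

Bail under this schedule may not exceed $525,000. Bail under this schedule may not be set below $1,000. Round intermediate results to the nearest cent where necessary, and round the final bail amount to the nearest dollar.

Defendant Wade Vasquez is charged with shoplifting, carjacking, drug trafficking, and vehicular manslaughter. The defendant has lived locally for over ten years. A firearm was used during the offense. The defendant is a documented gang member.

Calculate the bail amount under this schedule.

Base amounts from the schedule: shoplifting $5,900; carjacking $193,000; drug trafficking $470,000; vehicular manslaughter $288,500.
Stacking rule: sum of all bases. $5,900 + $193,000 + $470,000 + $288,500 = $957,400.
Net percentage adjustment: −10% +5% +5% = +0%. $957,400 × 1 = $957,400.
Result $957,400 exceeds the maximum of $525,000; bail is capped at $525,000.
$525,000 is at or above the $1,000 minimum.

$525,000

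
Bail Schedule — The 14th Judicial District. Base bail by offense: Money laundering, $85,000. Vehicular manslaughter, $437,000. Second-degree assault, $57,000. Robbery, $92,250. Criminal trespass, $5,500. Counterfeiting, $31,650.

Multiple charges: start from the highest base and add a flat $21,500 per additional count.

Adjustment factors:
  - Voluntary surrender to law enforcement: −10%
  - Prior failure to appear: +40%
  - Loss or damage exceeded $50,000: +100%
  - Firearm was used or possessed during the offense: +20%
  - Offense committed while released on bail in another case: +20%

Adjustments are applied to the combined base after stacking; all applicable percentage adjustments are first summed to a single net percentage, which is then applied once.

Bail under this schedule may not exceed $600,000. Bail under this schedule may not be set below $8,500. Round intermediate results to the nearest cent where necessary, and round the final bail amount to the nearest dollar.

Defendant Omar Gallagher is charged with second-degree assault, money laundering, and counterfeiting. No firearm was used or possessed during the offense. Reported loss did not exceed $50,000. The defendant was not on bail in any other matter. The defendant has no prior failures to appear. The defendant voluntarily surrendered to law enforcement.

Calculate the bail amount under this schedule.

$115,200

Base amounts from the schedule: second-degree assault $57,000; money laundering $85,000; counterfeiting $31,650.
Stacking rule: highest base plus $21,500 per additional charge. Highest is money laundering at $85,000; 2 additional charges → +$43,000. Combined base = $128,000.
Voluntary surrender to law enforcement (−10%): $128,000 × 0.9 = $115,200.
$115,200 is within the $600,000 maximum.
$115,200 is at or above the $8,500 minimum.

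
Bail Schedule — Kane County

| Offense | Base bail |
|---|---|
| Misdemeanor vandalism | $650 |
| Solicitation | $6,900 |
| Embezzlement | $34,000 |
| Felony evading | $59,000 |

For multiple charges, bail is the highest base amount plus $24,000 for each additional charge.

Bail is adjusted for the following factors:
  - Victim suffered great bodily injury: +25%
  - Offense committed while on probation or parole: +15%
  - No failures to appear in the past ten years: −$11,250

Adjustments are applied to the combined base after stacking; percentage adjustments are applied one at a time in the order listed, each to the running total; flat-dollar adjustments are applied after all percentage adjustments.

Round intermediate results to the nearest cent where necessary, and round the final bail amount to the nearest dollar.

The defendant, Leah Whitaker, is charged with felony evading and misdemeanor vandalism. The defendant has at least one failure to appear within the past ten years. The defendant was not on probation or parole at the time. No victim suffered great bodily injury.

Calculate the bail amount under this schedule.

Base amounts from the schedule: felony evading $59,000; misdemeanor vandalism $650.
Stacking rule: highest base plus $24,000 per additional charge. Highest is felony evading at $59,000; 1 additional charge → +$24,000. Combined base = $83,000.
No adjustment factors apply to this defendant.

$83,000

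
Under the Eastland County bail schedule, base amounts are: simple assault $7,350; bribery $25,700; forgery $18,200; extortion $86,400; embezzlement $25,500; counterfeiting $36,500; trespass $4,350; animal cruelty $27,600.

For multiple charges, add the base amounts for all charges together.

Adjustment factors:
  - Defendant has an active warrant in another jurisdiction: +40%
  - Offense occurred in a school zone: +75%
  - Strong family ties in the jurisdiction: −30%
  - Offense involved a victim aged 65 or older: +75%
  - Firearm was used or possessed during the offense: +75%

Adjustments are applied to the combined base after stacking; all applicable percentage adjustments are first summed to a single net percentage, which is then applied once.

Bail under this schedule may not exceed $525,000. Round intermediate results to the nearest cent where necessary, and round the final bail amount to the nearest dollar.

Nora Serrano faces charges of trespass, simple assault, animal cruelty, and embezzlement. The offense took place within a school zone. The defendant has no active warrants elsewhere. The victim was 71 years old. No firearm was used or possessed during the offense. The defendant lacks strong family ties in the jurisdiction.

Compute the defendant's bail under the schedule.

Base amounts from the schedule: trespass $4,350; simple assault $7,350; animal cruelty $27,600; embezzlement $25,500.
Stacking rule: sum of all bases. $4,350 + $7,350 + $27,600 + $25,500 = $64,800.
Net percentage adjustment: +75% +75% = +150%. $64,800 × 2.5 = $162,000.
$162,000 is within the $525,000 maximum.

$162,000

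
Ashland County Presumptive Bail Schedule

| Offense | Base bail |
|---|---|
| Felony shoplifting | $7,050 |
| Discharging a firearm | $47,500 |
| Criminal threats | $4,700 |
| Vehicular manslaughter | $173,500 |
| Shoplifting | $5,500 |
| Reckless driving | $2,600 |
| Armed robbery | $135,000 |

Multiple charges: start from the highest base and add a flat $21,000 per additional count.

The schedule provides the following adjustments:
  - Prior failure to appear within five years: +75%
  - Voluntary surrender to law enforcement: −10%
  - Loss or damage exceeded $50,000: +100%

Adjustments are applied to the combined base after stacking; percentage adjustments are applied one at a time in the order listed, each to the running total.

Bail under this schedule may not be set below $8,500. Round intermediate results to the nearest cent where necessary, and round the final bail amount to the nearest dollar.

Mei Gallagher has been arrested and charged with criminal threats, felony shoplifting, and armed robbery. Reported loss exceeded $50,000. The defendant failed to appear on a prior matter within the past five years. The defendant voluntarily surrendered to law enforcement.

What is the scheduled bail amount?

$557,550

Base amounts from the schedule: criminal threats $4,700; felony shoplifting $7,050; armed robbery $135,000.
Stacking rule: highest base plus $21,000 per additional charge. Highest is armed robbery at $135,000; 2 additional charges → +$42,000. Combined base = $177,000.
Prior failure to appear within five years (+75%): $177,000 × 1.75 = $309,750.
Voluntary surrender to law enforcement (−10%): $309,750 × 0.9 = $278,775.
Loss or damage exceeded $50,000 (+100%): $278,775 × 2 = $557,550.
$557,550 is at or above the $8,500 minimum.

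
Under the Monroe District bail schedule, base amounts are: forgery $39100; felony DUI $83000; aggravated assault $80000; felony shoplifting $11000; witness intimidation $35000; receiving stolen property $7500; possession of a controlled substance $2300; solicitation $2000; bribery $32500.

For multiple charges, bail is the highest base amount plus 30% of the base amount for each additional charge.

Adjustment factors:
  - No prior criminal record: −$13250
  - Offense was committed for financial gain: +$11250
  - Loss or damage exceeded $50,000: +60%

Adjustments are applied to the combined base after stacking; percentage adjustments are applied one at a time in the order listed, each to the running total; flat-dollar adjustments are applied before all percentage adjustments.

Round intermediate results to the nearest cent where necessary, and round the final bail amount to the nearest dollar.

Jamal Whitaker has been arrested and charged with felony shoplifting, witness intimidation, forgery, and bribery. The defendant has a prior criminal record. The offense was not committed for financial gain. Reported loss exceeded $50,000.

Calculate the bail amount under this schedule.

$100240

Base amounts from the schedule: felony shoplifting $11000; witness intimidation $35000; forgery $39100; bribery $32500.
Stacking rule: highest base plus 30% of each additional charge. Highest is forgery at $39100. Additional: $11000 × 30% = $3300; $35000 × 30% = $10500; $32500 × 30% = $9750. Combined base = $39100 + $23550 = $62650.
Loss or damage exceeded $50,000 (+60%): $62650 × 1.6 = $100240.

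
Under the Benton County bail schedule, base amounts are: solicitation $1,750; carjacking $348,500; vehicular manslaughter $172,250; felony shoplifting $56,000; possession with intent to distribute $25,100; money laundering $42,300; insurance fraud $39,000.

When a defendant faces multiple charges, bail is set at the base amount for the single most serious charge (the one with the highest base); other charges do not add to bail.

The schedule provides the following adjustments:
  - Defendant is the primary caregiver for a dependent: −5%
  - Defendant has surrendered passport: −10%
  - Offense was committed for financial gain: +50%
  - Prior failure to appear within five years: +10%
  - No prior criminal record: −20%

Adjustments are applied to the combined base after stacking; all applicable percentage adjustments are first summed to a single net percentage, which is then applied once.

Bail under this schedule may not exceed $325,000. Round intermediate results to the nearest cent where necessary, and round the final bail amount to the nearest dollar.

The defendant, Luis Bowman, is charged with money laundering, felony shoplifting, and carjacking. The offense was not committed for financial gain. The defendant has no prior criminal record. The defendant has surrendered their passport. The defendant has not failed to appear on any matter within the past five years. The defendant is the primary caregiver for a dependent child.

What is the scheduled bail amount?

$226,525

Base amounts from the schedule: money laundering $42,300; felony shoplifting $56,000; carjacking $348,500.
Stacking rule: use the highest base only. Highest is carjacking at $348,500. Combined base = $348,500.
Net percentage adjustment: −5% −10% −20% = −35%. $348,500 × 0.65 = $226,525.
$226,525 is within the $325,000 maximum.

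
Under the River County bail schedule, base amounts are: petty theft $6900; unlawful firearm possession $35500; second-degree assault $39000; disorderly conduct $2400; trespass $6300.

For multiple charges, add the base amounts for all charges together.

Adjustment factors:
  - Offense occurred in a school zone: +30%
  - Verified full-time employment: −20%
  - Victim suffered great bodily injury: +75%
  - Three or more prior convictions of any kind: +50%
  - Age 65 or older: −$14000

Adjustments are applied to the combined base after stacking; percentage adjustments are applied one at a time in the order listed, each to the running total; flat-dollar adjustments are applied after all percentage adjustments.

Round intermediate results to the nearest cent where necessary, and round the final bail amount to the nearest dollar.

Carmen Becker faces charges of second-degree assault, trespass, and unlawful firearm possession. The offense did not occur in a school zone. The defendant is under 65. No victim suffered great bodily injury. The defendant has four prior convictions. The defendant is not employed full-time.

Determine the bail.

Base amounts from the schedule: second-degree assault $39000; trespass $6300; unlawful firearm possession $35500.
Stacking rule: sum of all bases. $39000 + $6300 + $35500 = $80800.
Three or more prior convictions of any kind (+50%): $80800 × 1.5 = $121200.

$121200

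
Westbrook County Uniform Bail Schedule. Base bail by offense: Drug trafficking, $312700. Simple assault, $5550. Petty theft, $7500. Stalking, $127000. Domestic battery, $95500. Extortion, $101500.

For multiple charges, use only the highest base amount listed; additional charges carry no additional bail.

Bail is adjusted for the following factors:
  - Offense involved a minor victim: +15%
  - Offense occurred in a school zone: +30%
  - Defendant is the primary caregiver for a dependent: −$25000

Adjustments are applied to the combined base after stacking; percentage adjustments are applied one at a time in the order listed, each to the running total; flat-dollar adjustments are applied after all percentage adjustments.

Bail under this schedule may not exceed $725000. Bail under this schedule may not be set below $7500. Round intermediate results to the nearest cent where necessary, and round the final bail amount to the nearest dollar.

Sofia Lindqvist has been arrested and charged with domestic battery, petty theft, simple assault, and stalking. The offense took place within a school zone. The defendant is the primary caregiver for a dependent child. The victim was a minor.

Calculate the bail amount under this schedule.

Base amounts from the schedule: domestic battery $95500; petty theft $7500; simple assault $5550; stalking $127000.
Stacking rule: use the highest base only. Highest is stalking at $127000. Combined base = $127000.
Offense involved a minor victim (+15%): $127000 × 1.15 = $146050.
Offense occurred in a school zone (+30%): $146050 × 1.3 = $189865.
Defendant is the primary caregiver for a dependent (−$25000 flat): $189865 − $25000 = $164865.
$164865 is within the $725000 maximum.
$164865 is at or above the $7500 minimum.

$164865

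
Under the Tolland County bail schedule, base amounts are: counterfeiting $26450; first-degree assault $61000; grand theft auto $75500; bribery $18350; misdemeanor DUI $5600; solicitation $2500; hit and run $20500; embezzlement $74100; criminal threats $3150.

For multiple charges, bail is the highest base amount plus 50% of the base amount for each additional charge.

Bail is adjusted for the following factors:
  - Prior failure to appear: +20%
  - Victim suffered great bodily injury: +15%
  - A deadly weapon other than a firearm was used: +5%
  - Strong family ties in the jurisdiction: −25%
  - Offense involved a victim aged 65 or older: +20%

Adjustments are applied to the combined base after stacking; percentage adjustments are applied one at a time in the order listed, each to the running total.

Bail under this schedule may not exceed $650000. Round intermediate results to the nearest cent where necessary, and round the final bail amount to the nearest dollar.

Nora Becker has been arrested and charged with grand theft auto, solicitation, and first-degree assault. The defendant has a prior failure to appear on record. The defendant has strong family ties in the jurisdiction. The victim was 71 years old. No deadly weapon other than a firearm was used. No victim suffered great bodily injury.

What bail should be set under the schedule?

Base amounts from the schedule: grand theft auto $75500; solicitation $2500; first-degree assault $61000.
Stacking rule: highest base plus 50% of each additional charge. Highest is grand theft auto at $75500. Additional: $2500 × 50% = $1250; $61000 × 50% = $30500. Combined base = $75500 + $31750 = $107250.
Prior failure to appear (+20%): $107250 × 1.2 = $128700.
Strong family ties in the jurisdiction (−25%): $128700 × 0.75 = $96525.
Offense involved a victim aged 65 or older (+20%): $96525 × 1.2 = $115830.
$115830 is within the $650000 maximum.

$115830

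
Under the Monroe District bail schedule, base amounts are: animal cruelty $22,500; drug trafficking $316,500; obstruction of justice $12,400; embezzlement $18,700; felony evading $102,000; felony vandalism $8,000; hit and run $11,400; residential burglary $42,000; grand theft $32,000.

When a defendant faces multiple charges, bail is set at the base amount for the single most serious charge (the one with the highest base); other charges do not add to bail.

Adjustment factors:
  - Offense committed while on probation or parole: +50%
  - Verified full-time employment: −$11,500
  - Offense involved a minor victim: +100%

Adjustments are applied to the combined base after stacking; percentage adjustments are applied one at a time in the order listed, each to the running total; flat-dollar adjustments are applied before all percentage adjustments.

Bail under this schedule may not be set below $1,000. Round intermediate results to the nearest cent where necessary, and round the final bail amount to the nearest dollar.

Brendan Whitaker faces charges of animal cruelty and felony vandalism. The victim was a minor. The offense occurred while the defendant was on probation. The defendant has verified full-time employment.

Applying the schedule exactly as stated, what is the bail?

Base amounts from the schedule: animal cruelty $22,500; felony vandalism $8,000.
Stacking rule: use the highest base only. Highest is animal cruelty at $22,500. Combined base = $22,500.
Verified full-time employment (−$11,500 flat): $22,500 − $11,500 = $11,000.
Offense committed while on probation or parole (+50%): $11,000 × 1.5 = $16,500.
Offense involved a minor victim (+100%): $16,500 × 2 = $33,000.
$33,000 is at or above the $1,000 minimum.

$33,000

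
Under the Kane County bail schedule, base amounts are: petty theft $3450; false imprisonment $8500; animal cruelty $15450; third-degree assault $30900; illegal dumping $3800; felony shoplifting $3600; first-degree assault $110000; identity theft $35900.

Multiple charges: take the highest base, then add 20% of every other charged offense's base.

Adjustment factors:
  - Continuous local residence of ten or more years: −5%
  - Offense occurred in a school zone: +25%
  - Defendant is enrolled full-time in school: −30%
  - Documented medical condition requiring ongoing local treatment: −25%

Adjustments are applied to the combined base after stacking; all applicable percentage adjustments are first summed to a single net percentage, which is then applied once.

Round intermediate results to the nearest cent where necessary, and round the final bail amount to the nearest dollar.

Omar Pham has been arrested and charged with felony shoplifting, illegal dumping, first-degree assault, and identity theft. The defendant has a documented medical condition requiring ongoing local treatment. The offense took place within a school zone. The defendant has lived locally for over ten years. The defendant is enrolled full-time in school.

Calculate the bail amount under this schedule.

$77129

Base amounts from the schedule: felony shoplifting $3600; illegal dumping $3800; first-degree assault $110000; identity theft $35900.
Stacking rule: highest base plus 20% of each additional charge. Highest is first-degree assault at $110000. Additional: $3600 × 20% = $720; $3800 × 20% = $760; $35900 × 20% = $7180. Combined base = $110000 + $8660 = $118660.
Net percentage adjustment: −5% +25% −30% −25% = −35%. $118660 × 0.65 = $77129.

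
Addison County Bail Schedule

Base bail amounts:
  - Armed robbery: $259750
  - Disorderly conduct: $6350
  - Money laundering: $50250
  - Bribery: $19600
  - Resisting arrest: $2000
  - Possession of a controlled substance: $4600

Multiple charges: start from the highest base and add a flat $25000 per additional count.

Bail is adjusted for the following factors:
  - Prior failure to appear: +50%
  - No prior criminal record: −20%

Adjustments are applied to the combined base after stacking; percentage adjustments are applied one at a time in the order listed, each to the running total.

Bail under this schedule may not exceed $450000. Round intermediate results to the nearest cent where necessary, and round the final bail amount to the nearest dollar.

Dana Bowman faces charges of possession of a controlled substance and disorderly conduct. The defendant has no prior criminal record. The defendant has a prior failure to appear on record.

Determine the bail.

$37620

Base amounts from the schedule: possession of a controlled substance $4600; disorderly conduct $6350.
Stacking rule: highest base plus $25000 per additional charge. Highest is disorderly conduct at $6350; 1 additional charge → +$25000. Combined base = $31350.
Prior failure to appear (+50%): $31350 × 1.5 = $47025.
No prior criminal record (−20%): $47025 × 0.8 = $37620.
$37620 is within the $450000 maximum.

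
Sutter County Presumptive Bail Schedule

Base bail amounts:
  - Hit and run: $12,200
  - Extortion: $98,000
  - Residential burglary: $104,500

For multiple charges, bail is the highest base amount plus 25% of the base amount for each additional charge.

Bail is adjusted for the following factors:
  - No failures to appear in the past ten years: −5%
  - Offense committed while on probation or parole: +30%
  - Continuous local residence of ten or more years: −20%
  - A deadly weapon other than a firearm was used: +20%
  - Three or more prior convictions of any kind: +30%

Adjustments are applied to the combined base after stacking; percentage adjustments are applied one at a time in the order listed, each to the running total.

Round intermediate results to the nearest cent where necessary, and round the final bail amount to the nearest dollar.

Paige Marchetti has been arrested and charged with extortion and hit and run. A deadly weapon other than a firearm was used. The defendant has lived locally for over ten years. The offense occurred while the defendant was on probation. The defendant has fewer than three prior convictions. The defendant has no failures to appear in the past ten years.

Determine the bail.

Base amounts from the schedule: extortion $98,000; hit and run $12,200.
Stacking rule: highest base plus 25% of each additional charge. Highest is extortion at $98,000. Additional: $12,200 × 25% = $3,050. Combined base = $98,000 + $3,050 = $101,050.
No failures to appear in the past ten years (−5%): $101,050 × 0.95 = $95,997.50.
Offense committed while on probation or parole (+30%): $95,997.50 × 1.3 = $124,796.75.
Continuous local residence of ten or more years (−20%): $124,796.75 × 0.8 = $99,837.40.
A deadly weapon other than a firearm was used (+20%): $99,837.40 × 1.2 = $119,804.88.
Rounded to the nearest dollar: $119,805.

$119,805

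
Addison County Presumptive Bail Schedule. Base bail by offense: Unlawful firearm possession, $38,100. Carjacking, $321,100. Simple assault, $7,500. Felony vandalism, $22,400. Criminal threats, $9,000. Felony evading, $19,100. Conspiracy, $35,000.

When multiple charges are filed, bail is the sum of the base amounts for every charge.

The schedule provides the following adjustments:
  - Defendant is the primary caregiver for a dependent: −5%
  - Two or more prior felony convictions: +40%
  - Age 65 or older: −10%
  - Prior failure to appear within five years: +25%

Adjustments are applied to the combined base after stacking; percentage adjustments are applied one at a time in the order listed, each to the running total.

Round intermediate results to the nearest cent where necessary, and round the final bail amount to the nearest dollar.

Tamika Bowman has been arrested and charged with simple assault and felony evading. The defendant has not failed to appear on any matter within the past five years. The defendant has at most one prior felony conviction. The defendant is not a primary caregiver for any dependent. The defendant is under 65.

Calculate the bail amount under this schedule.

$26,600

Base amounts from the schedule: simple assault $7,500; felony evading $19,100.
Stacking rule: sum of all bases. $7,500 + $19,100 = $26,600.
No adjustment factors apply to this defendant.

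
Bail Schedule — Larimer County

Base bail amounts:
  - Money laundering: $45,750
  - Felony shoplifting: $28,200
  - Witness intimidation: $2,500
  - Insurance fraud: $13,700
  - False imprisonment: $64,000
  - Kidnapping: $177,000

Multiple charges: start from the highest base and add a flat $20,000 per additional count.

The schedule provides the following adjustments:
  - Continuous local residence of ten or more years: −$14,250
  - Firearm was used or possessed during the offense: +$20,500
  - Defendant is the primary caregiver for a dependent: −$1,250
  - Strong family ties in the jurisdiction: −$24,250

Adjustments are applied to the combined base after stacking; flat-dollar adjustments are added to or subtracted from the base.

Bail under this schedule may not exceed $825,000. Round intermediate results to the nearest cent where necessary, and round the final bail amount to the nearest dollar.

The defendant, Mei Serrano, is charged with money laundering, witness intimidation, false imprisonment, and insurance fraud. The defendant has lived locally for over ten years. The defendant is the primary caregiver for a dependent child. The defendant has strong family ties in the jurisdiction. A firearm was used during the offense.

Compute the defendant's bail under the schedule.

Base amounts from the schedule: money laundering $45,750; witness intimidation $2,500; false imprisonment $64,000; insurance fraud $13,700.
Stacking rule: highest base plus $20,000 per additional charge. Highest is false imprisonment at $64,000; 3 additional charges → +$60,000. Combined base = $124,000.
Continuous local residence of ten or more years (−$14,250 flat): $124,000 − $14,250 = $109,750.
Firearm was used or possessed during the offense (+$20,500 flat): $109,750 + $20,500 = $130,250.
Defendant is the primary caregiver for a dependent (−$1,250 flat): $130,250 − $1,250 = $129,000.
Strong family ties in the jurisdiction (−$24,250 flat): $129,000 − $24,250 = $104,750.
$104,750 is within the $825,000 maximum.

$104,750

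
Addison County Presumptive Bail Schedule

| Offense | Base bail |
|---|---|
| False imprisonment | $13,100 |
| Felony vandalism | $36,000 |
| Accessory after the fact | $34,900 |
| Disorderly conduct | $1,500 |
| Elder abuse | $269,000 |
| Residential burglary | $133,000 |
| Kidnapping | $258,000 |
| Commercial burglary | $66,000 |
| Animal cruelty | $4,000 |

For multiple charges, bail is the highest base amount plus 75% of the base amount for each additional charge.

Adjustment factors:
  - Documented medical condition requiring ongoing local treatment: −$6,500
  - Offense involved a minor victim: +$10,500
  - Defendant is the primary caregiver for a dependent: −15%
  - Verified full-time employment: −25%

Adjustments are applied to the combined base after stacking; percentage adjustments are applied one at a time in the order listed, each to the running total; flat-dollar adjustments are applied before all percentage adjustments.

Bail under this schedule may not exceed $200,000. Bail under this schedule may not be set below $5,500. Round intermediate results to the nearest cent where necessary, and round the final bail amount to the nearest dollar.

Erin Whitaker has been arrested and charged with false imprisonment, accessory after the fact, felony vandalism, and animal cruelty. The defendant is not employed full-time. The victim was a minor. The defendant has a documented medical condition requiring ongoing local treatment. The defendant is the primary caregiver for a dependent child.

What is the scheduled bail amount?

$67,150

Base amounts from the schedule: false imprisonment $13,100; accessory after the fact $34,900; felony vandalism $36,000; animal cruelty $4,000.
Stacking rule: highest base plus 75% of each additional charge. Highest is felony vandalism at $36,000. Additional: $13,100 × 75% = $9,825; $34,900 × 75% = $26,175; $4,000 × 75% = $3,000. Combined base = $36,000 + $39,000 = $75,000.
Documented medical condition requiring ongoing local treatment (−$6,500 flat): $75,000 − $6,500 = $68,500.
Offense involved a minor victim (+$10,500 flat): $68,500 + $10,500 = $79,000.
Defendant is the primary caregiver for a dependent (−15%): $79,000 × 0.85 = $67,150.
$67,150 is within the $200,000 maximum.
$67,150 is at or above the $5,500 minimum.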